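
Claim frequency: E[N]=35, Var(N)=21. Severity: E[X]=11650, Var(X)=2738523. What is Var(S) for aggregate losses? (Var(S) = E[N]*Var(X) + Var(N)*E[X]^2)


Var(S) = E[N]*Var(X) + Var(N)*E[X]^2
= 35*2738523 + 21*11650^2
= 95848305 + 2850172500
= 2.9460e+09


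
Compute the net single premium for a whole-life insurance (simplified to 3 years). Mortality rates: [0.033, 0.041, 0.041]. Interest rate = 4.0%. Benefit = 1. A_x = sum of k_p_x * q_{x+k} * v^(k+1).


v = 0.961538
Year 0: k_p_x=1.0, q=0.033, term=0.031731
Year 1: k_p_x=0.967, q=0.041, term=0.036656
Year 2: k_p_x=0.927353, q=0.041, term=0.033801
A_x = 0.1022


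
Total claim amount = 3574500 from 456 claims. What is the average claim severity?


severity = total / number
= 3574500 / 456
= 7838.8158


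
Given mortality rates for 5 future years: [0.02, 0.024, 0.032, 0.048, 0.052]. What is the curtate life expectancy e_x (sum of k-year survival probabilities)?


e_x = sum_{k=1}^{n} k_p_x
k_p_x values:
  1_p_x = 0.98
  2_p_x = 0.95648
  3_p_x = 0.925873
  4_p_x = 0.881431
  5_p_x = 0.835596
e_x = 4.5794


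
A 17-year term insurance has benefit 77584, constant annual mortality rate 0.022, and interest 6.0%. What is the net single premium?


NSP = benefit * sum_{k=0}^{n-1} k_p_x * q * v^(k+1)
With constant q=0.022, v=0.943396
Sum = 0.200032
NSP = 77584 * 0.200032
= 15519.2946


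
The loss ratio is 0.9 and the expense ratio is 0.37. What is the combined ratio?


Combined ratio = loss ratio + expense ratio
= 0.9 + 0.37
= 1.27


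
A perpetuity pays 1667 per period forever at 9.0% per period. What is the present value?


PV = PMT / i
= 1667 / 0.09
= 18522.2222


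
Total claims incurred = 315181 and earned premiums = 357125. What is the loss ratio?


Loss ratio = claims / premiums
= 315181 / 357125
= 0.8826


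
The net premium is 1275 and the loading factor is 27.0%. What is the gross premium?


Gross = net * (1 + loading)
= 1275 * (1 + 0.27)
= 1275 * 1.27
= 1619.25


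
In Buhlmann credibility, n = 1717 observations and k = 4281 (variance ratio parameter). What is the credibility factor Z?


Z = n / (n + k)
= 1717 / (1717 + 4281)
= 1717 / 5998
= 0.2863


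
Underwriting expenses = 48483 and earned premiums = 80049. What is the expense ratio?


Expense ratio = expenses / premiums
= 48483 / 80049
= 0.6057


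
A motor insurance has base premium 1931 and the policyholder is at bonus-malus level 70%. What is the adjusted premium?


adjusted = base * BM_level / 100
= 1931 * 70 / 100
= 1931 * 0.7
= 1351.7


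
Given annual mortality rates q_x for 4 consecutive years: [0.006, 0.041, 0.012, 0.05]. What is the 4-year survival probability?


p_k = 1 - q_k for each year
Survival = product of (1 - q_k)
= 0.994 * 0.959 * 0.988 * 0.95
= 0.8947


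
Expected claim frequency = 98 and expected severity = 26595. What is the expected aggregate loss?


E[S] = E[N] * E[X]
= 98 * 26595
= 2.6063e+06


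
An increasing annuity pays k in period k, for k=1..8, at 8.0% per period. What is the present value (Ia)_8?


(Ia)_n = sum_{k=1}^{n} k * v^k, v = 1/(1+i)
v = 0.925926
Sum computed term by term:
(Ia)_8 = 23.5527


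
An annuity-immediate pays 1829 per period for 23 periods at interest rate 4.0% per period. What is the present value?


PV = PMT * (1 - (1+i)^(-n)) / i
= 1829 * (1 - (1+0.04)^(-23)) / 0.04
= 1829 * (1 - 0.405726) / 0.04
= 1829 * 14.856842
= 27173.1634


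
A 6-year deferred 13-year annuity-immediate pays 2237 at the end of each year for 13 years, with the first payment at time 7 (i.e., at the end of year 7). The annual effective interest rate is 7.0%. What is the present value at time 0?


PV at time 6 of the 13-year annuity-immediate:
a_n = 2237 * (1-(1+0.07)^(-13))/0.07 = 18696.0647
Discount back 6 years to time 0:
PV = 18696.0647 * (1+0.07)^(-6)
= 18696.0647 * 0.666342
= 12457.9773


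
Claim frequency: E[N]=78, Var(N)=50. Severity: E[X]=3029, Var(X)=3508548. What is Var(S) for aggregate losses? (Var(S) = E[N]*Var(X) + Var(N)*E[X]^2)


Var(S) = E[N]*Var(X) + Var(N)*E[X]^2
= 78*3508548 + 50*3029^2
= 273666744 + 458742050
= 7.3241e+08


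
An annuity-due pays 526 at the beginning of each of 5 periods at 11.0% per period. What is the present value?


PV_due = PMT * (1-(1+i)^(-n))/i * (1+i)
PV_immediate = 1944.0418
PV_due = 1944.0418 * 1.11
= 2157.8864


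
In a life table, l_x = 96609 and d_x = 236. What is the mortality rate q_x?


q_x = d_x / l_x
= 236 / 96609
= 0.0024


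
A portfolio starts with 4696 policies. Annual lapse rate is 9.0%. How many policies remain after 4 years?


remaining = initial * (1 - lapse)^years
= 4696 * (1 - 0.09)^4
= 4696 * 0.68575
= 3220.2802


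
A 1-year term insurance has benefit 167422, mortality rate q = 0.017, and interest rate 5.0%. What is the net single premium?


NSP = benefit * q * v
v = 1/(1+i) = 0.952381
NSP = 167422 * 0.017 * 0.952381
= 2710.6419


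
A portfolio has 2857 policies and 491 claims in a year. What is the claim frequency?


frequency = claims / policies
= 491 / 2857
= 0.1719


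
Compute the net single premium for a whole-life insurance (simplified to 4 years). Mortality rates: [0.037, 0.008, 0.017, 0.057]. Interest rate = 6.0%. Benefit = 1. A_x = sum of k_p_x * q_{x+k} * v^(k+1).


v = 0.943396
Year 0: k_p_x=1.0, q=0.037, term=0.034906
Year 1: k_p_x=0.963, q=0.008, term=0.006857
Year 2: k_p_x=0.955296, q=0.017, term=0.013635
Year 3: k_p_x=0.939056, q=0.057, term=0.042398
A_x = 0.0978


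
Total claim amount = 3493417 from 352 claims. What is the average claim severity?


severity = total / number
= 3493417 / 352
= 9924.4801


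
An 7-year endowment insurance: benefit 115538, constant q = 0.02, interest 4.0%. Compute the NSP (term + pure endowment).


Term component = 13105.7042
Pure endowment = 7_p_x * v^7 * benefit = 0.868126 * 0.759918 * 115538 = 76220.8873
NSP = 89326.5915


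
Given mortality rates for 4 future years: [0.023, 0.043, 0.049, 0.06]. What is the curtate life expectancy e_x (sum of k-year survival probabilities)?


e_x = sum_{k=1}^{n} k_p_x
k_p_x values:
  1_p_x = 0.977
  2_p_x = 0.934989
  3_p_x = 0.889175
  4_p_x = 0.835824
e_x = 3.637


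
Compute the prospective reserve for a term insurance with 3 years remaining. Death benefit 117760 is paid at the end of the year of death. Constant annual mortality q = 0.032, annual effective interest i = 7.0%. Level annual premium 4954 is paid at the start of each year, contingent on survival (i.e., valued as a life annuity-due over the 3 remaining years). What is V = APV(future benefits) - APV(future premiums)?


v = 1/(1+i) = 0.934579
APV(future benefits) per unit = sum_{k=0}^{2} k_p_x * q * v^(k+1) = 0.081439
APV(future benefits) = 117760 * 0.081439 = 9590.2193
Life annuity-due factor ä_{x:3} = sum_{k=0}^{2} k_p_x * v^k = 2.723106
APV(future premiums) = 4954 * 2.723106 = 13490.2669
V = 9590.2193 - 13490.2669
= -3900.0476


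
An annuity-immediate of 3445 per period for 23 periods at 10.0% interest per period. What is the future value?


FV = PMT * ((1+i)^n - 1) / i
= 3445 * ((1.1)^23 - 1) / 0.1
= 3445 * (8.954302 - 1) / 0.1
= 274025.7188


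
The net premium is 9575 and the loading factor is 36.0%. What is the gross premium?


Gross = net * (1 + loading)
= 9575 * (1 + 0.36)
= 9575 * 1.36
= 13022.0


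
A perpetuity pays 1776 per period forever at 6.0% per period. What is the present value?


PV = PMT / i
= 1776 / 0.06
= 29600.0


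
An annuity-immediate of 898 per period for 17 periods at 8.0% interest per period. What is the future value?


FV = PMT * ((1+i)^n - 1) / i
= 898 * ((1.08)^17 - 1) / 0.08
= 898 * (3.700018 - 1) / 0.08
= 30307.7027


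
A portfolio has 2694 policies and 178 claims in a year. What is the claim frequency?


frequency = claims / policies
= 178 / 2694
= 0.0661


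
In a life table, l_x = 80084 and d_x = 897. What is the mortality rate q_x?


q_x = d_x / l_x
= 897 / 80084
= 0.0112


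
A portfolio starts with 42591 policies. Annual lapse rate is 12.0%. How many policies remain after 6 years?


remaining = initial * (1 - lapse)^years
= 42591 * (1 - 0.12)^6
= 42591 * 0.464404
= 19779.4345


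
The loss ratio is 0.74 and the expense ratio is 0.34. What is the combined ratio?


Combined ratio = loss ratio + expense ratio
= 0.74 + 0.34
= 1.08


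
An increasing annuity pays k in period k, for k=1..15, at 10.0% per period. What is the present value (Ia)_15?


(Ia)_n = sum_{k=1}^{n} k * v^k, v = 1/(1+i)
v = 0.909091
Sum computed term by term:
(Ia)_15 = 47.7581


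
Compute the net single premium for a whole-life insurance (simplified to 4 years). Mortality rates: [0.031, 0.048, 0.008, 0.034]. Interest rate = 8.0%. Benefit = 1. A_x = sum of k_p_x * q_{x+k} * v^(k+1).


v = 0.925926
Year 0: k_p_x=1.0, q=0.031, term=0.028704
Year 1: k_p_x=0.969, q=0.048, term=0.039877
Year 2: k_p_x=0.922488, q=0.008, term=0.005858
Year 3: k_p_x=0.915108, q=0.034, term=0.022869
A_x = 0.0973


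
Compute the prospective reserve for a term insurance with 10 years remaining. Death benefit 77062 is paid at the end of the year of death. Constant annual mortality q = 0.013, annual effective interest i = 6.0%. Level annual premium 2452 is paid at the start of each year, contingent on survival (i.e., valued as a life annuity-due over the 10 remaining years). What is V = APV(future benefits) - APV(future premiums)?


v = 1/(1+i) = 0.943396
APV(future benefits) per unit = sum_{k=0}^{9} k_p_x * q * v^(k+1) = 0.090839
APV(future benefits) = 77062 * 0.090839 = 7000.2068
Life annuity-due factor ä_{x:10} = sum_{k=0}^{9} k_p_x * v^k = 7.406842
APV(future premiums) = 2452 * 7.406842 = 18161.5778
V = 7000.2068 - 18161.5778
= -11161.3709


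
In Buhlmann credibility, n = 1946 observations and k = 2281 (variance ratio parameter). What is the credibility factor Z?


Z = n / (n + k)
= 1946 / (1946 + 2281)
= 1946 / 4227
= 0.4604


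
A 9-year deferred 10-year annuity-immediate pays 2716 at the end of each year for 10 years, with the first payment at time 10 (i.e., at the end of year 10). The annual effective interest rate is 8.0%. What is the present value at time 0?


PV at time 9 of the 10-year annuity-immediate:
a_n = 2716 * (1-(1+0.08)^(-10))/0.08 = 18224.5811
Discount back 9 years to time 0:
PV = 18224.5811 * (1+0.08)^(-9)
= 18224.5811 * 0.500249
= 9116.8279


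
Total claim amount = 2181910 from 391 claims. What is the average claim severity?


severity = total / number
= 2181910 / 391
= 5580.3325


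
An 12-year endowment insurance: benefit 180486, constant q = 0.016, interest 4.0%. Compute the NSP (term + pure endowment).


Term component = 25026.4711
Pure endowment = 12_p_x * v^12 * benefit = 0.824027 * 0.624597 * 180486 = 92893.351
NSP = 117919.8221


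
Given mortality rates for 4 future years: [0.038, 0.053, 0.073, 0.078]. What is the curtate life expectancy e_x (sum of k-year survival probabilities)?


e_x = sum_{k=1}^{n} k_p_x
k_p_x values:
  1_p_x = 0.962
  2_p_x = 0.911014
  3_p_x = 0.84451
  4_p_x = 0.778638
e_x = 3.4962


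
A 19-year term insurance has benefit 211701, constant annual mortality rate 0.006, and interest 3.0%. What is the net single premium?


NSP = benefit * sum_{k=0}^{n-1} k_p_x * q * v^(k+1)
With constant q=0.006, v=0.970874
Sum = 0.081889
NSP = 211701 * 0.081889
= 17335.9285


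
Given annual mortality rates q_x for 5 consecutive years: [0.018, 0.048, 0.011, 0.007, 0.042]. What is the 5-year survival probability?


p_k = 1 - q_k for each year
Survival = product of (1 - q_k)
= 0.982 * 0.952 * 0.989 * 0.993 * 0.958
= 0.8795


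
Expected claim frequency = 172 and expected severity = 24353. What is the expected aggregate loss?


E[S] = E[N] * E[X]
= 172 * 24353
= 4.1887e+06


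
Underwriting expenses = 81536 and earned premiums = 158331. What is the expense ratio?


Expense ratio = expenses / premiums
= 81536 / 158331
= 0.515


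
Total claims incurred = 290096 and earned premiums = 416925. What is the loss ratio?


Loss ratio = claims / premiums
= 290096 / 416925
= 0.6958


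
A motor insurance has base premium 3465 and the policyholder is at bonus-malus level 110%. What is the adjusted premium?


adjusted = base * BM_level / 100
= 3465 * 110 / 100
= 3465 * 1.1
= 3811.5


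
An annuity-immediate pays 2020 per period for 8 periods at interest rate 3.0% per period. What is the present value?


PV = PMT * (1 - (1+i)^(-n)) / i
= 2020 * (1 - (1+0.03)^(-8)) / 0.03
= 2020 * (1 - 0.789409) / 0.03
= 2020 * 7.019692
= 14179.7782


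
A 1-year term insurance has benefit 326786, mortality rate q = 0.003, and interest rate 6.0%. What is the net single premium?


NSP = benefit * q * v
v = 1/(1+i) = 0.943396
NSP = 326786 * 0.003 * 0.943396
= 924.866


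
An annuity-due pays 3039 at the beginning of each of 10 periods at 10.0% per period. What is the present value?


PV_due = PMT * (1-(1+i)^(-n))/i * (1+i)
PV_immediate = 18673.3394
PV_due = 18673.3394 * 1.1
= 20540.6734


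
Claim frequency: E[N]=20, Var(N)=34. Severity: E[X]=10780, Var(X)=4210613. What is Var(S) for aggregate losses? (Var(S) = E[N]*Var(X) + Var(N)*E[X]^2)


Var(S) = E[N]*Var(X) + Var(N)*E[X]^2
= 20*4210613 + 34*10780^2
= 84212260 + 3951085600
= 4.0353e+09


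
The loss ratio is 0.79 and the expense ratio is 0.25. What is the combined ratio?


Combined ratio = loss ratio + expense ratio
= 0.79 + 0.25
= 1.04


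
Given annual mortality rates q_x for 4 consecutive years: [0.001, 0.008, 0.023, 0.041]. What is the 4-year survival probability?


p_k = 1 - q_k for each year
Survival = product of (1 - q_k)
= 0.999 * 0.992 * 0.977 * 0.959
= 0.9285


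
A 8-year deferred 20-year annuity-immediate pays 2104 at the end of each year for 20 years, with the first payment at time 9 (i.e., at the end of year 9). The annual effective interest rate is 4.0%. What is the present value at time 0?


PV at time 8 of the 20-year annuity-immediate:
a_n = 2104 * (1-(1+0.04)^(-20))/0.04 = 28594.0466
Discount back 8 years to time 0:
PV = 28594.0466 * (1+0.04)^(-8)
= 28594.0466 * 0.73069
= 20893.3898


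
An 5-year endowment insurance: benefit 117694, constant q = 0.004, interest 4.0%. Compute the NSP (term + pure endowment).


Term component = 2079.7648
Pure endowment = 5_p_x * v^5 * benefit = 0.980159 * 0.821927 * 117694 = 94816.5871
NSP = 96896.3519


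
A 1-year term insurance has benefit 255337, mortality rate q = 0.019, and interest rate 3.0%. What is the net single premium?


NSP = benefit * q * v
v = 1/(1+i) = 0.970874
NSP = 255337 * 0.019 * 0.970874
= 4710.1


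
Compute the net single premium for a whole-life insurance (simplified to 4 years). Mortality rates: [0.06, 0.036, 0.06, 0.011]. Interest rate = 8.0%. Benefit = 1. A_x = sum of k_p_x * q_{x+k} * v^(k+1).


v = 0.925926
Year 0: k_p_x=1.0, q=0.06, term=0.055556
Year 1: k_p_x=0.94, q=0.036, term=0.029012
Year 2: k_p_x=0.90616, q=0.06, term=0.04316
Year 3: k_p_x=0.85179, q=0.011, term=0.006887
A_x = 0.1346


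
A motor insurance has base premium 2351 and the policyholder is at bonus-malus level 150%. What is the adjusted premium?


adjusted = base * BM_level / 100
= 2351 * 150 / 100
= 2351 * 1.5
= 3526.5


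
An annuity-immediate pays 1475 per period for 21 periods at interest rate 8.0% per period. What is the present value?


PV = PMT * (1 - (1+i)^(-n)) / i
= 1475 * (1 - (1+0.08)^(-21)) / 0.08
= 1475 * (1 - 0.198656) / 0.08
= 1475 * 10.016803
= 14774.7847


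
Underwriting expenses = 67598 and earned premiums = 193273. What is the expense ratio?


Expense ratio = expenses / premiums
= 67598 / 193273
= 0.3498


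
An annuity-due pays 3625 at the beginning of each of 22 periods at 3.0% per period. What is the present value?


PV_due = PMT * (1-(1+i)^(-n))/i * (1+i)
PV_immediate = 57771.3228
PV_due = 57771.3228 * 1.03
= 59504.4625


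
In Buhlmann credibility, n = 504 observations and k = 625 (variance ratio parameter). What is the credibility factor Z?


Z = n / (n + k)
= 504 / (504 + 625)
= 504 / 1129
= 0.4464


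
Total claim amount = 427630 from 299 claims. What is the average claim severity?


severity = total / number
= 427630 / 299
= 1430.2007


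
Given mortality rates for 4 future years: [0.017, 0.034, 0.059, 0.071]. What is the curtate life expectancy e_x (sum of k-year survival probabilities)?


e_x = sum_{k=1}^{n} k_p_x
k_p_x values:
  1_p_x = 0.983
  2_p_x = 0.949578
  3_p_x = 0.893553
  4_p_x = 0.830111
e_x = 3.6562


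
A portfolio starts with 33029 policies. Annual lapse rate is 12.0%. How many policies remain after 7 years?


remaining = initial * (1 - lapse)^years
= 33029 * (1 - 0.12)^7
= 33029 * 0.408676
= 13498.1463


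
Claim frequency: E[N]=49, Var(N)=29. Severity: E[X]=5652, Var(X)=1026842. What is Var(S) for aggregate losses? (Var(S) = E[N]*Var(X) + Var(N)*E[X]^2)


Var(S) = E[N]*Var(X) + Var(N)*E[X]^2
= 49*1026842 + 29*5652^2
= 50315258 + 926408016
= 9.7672e+08


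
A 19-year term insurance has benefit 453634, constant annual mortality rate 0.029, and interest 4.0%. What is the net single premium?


NSP = benefit * sum_{k=0}^{n-1} k_p_x * q * v^(k+1)
With constant q=0.029, v=0.961538
Sum = 0.306244
NSP = 453634 * 0.306244
= 138922.5331


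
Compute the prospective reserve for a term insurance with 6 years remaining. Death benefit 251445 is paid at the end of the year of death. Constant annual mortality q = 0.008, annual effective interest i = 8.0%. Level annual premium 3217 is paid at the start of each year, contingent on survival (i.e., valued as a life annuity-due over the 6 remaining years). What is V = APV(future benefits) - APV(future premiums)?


v = 1/(1+i) = 0.925926
APV(future benefits) per unit = sum_{k=0}^{5} k_p_x * q * v^(k+1) = 0.036316
APV(future benefits) = 251445 * 0.036316 = 9131.5673
Life annuity-due factor ä_{x:6} = sum_{k=0}^{5} k_p_x * v^k = 4.902709
APV(future premiums) = 3217 * 4.902709 = 15772.0138
V = 9131.5673 - 15772.0138
= -6640.4465


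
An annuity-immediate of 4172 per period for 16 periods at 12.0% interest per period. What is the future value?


FV = PMT * ((1+i)^n - 1) / i
= 4172 * ((1.12)^16 - 1) / 0.12
= 4172 * (6.130394 - 1) / 0.12
= 178366.6859


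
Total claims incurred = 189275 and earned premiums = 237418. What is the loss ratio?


Loss ratio = claims / premiums
= 189275 / 237418
= 0.7972


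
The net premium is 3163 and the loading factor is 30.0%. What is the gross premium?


Gross = net * (1 + loading)
= 3163 * (1 + 0.3)
= 3163 * 1.3
= 4111.9


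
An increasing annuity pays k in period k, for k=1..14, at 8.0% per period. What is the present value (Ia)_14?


(Ia)_n = sum_{k=1}^{n} k * v^k, v = 1/(1+i)
v = 0.925926
Sum computed term by term:
(Ia)_14 = 51.7165


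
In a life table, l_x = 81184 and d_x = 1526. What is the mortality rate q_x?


q_x = d_x / l_x
= 1526 / 81184
= 0.0188


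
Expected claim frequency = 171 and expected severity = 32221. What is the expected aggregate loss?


E[S] = E[N] * E[X]
= 171 * 32221
= 5.5098e+06


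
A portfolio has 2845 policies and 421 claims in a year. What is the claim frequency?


frequency = claims / policies
= 421 / 2845
= 0.148


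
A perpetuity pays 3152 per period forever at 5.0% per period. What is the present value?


PV = PMT / i
= 3152 / 0.05
= 63040.0


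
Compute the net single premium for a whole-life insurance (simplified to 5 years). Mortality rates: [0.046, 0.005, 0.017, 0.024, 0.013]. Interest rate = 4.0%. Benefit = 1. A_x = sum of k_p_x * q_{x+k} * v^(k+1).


v = 0.961538
Year 0: k_p_x=1.0, q=0.046, term=0.044231
Year 1: k_p_x=0.954, q=0.005, term=0.00441
Year 2: k_p_x=0.94923, q=0.017, term=0.014346
Year 3: k_p_x=0.933093, q=0.024, term=0.019143
Year 4: k_p_x=0.910699, q=0.013, term=0.009731
A_x = 0.0919


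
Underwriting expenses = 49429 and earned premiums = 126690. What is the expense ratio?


Expense ratio = expenses / premiums
= 49429 / 126690
= 0.3902


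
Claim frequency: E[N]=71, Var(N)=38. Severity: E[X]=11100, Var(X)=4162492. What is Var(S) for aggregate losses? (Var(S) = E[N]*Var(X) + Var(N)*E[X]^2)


Var(S) = E[N]*Var(X) + Var(N)*E[X]^2
= 71*4162492 + 38*11100^2
= 295536932 + 4681980000
= 4.9775e+09


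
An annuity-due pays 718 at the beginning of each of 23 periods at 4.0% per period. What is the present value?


PV_due = PMT * (1-(1+i)^(-n))/i * (1+i)
PV_immediate = 10667.2123
PV_due = 10667.2123 * 1.04
= 11093.9008


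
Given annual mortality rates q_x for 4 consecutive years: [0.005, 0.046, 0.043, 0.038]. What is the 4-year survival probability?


p_k = 1 - q_k for each year
Survival = product of (1 - q_k)
= 0.995 * 0.954 * 0.957 * 0.962
= 0.8739


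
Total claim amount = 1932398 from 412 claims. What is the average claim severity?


severity = total / number
= 1932398 / 412
= 4690.2864


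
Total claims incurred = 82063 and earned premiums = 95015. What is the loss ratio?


Loss ratio = claims / premiums
= 82063 / 95015
= 0.8637


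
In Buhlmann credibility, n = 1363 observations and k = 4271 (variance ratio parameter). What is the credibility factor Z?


Z = n / (n + k)
= 1363 / (1363 + 4271)
= 1363 / 5634
= 0.2419


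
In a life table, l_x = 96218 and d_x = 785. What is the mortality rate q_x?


q_x = d_x / l_x
= 785 / 96218
= 0.0082


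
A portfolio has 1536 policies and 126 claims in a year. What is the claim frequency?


frequency = claims / policies
= 126 / 1536
= 0.082


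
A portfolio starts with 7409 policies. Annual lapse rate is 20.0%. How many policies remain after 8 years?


remaining = initial * (1 - lapse)^years
= 7409 * (1 - 0.2)^8
= 7409 * 0.167772
= 1243.0239


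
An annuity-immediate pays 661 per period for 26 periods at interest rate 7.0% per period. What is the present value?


PV = PMT * (1 - (1+i)^(-n)) / i
= 661 * (1 - (1+0.07)^(-26)) / 0.07
= 661 * (1 - 0.172195) / 0.07
= 661 * 11.825779
= 7816.8397


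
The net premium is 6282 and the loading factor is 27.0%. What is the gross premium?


Gross = net * (1 + loading)
= 6282 * (1 + 0.27)
= 6282 * 1.27
= 7978.14


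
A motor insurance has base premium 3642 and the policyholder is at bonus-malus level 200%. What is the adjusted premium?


adjusted = base * BM_level / 100
= 3642 * 200 / 100
= 3642 * 2.0
= 7284.0


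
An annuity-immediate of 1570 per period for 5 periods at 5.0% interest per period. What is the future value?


FV = PMT * ((1+i)^n - 1) / i
= 1570 * ((1.05)^5 - 1) / 0.05
= 1570 * (1.276282 - 1) / 0.05
= 8675.2411


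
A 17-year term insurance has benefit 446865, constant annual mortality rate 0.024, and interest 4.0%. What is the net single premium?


NSP = benefit * sum_{k=0}^{n-1} k_p_x * q * v^(k+1)
With constant q=0.024, v=0.961538
Sum = 0.247617
NSP = 446865 * 0.247617
= 110651.3802


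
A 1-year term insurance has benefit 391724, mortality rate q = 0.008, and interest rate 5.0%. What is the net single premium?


NSP = benefit * q * v
v = 1/(1+i) = 0.952381
NSP = 391724 * 0.008 * 0.952381
= 2984.5638


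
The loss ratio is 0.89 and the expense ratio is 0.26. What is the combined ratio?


Combined ratio = loss ratio + expense ratio
= 0.89 + 0.26
= 1.15


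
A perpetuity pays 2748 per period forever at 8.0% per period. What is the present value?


PV = PMT / i
= 2748 / 0.08
= 34350.0


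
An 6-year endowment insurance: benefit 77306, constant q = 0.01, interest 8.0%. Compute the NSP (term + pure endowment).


Term component = 3493.4393
Pure endowment = 6_p_x * v^6 * benefit = 0.94148 * 0.63017 * 77306 = 45865.0464
NSP = 49358.4857


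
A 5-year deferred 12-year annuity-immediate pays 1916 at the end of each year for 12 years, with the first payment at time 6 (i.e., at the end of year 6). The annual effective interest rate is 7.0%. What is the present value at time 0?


PV at time 5 of the 12-year annuity-immediate:
a_n = 1916 * (1-(1+0.07)^(-12))/0.07 = 15218.1869
Discount back 5 years to time 0:
PV = 15218.1869 * (1+0.07)^(-5)
= 15218.1869 * 0.712986
= 10850.357


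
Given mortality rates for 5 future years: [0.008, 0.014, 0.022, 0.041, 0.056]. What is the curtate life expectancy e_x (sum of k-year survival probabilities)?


e_x = sum_{k=1}^{n} k_p_x
k_p_x values:
  1_p_x = 0.992
  2_p_x = 0.978112
  3_p_x = 0.956594
  4_p_x = 0.917373
  5_p_x = 0.866
e_x = 4.7101


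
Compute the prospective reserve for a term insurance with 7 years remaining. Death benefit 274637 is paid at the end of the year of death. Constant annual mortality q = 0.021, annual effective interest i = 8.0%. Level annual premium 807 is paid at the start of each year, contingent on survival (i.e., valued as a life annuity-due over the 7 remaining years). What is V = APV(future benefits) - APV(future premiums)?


v = 1/(1+i) = 0.925926
APV(future benefits) per unit = sum_{k=0}^{6} k_p_x * q * v^(k+1) = 0.10335
APV(future benefits) = 274637 * 0.10335 = 28383.7288
Life annuity-due factor ä_{x:7} = sum_{k=0}^{6} k_p_x * v^k = 5.315142
APV(future premiums) = 807 * 5.315142 = 4289.3195
V = 28383.7288 - 4289.3195
= 24094.4093


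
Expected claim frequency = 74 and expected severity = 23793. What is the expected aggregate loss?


E[S] = E[N] * E[X]
= 74 * 23793
= 1.7607e+06


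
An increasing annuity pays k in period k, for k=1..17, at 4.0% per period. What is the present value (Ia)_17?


(Ia)_n = sum_{k=1}^{n} k * v^k, v = 1/(1+i)
v = 0.961538
Sum computed term by term:
(Ia)_17 = 98.1238


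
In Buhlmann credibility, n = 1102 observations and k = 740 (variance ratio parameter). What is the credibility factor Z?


Z = n / (n + k)
= 1102 / (1102 + 740)
= 1102 / 1842
= 0.5983


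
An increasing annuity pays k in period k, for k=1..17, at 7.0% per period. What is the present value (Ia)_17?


(Ia)_n = sum_{k=1}^{n} k * v^k, v = 1/(1+i)
v = 0.934579
Sum computed term by term:
(Ia)_17 = 72.3555


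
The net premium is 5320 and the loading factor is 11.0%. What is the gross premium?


Gross = net * (1 + loading)
= 5320 * (1 + 0.11)
= 5320 * 1.11
= 5905.2


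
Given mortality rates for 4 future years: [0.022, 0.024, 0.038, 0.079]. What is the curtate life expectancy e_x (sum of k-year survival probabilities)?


e_x = sum_{k=1}^{n} k_p_x
k_p_x values:
  1_p_x = 0.978
  2_p_x = 0.954528
  3_p_x = 0.918256
  4_p_x = 0.845714
e_x = 3.6965


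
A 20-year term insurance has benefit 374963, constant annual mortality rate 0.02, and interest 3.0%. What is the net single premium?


NSP = benefit * sum_{k=0}^{n-1} k_p_x * q * v^(k+1)
With constant q=0.02, v=0.970874
Sum = 0.252145
NSP = 374963 * 0.252145
= 94544.9186


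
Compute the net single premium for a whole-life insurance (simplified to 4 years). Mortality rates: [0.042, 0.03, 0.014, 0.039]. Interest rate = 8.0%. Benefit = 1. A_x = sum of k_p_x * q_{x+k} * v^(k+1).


v = 0.925926
Year 0: k_p_x=1.0, q=0.042, term=0.038889
Year 1: k_p_x=0.958, q=0.03, term=0.02464
Year 2: k_p_x=0.92926, q=0.014, term=0.010327
Year 3: k_p_x=0.91625, q=0.039, term=0.026265
A_x = 0.1001


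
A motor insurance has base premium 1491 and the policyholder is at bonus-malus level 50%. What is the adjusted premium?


adjusted = base * BM_level / 100
= 1491 * 50 / 100
= 1491 * 0.5
= 745.5


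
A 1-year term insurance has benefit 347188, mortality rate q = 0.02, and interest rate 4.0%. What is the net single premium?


NSP = benefit * q * v
v = 1/(1+i) = 0.961538
NSP = 347188 * 0.02 * 0.961538
= 6676.6923


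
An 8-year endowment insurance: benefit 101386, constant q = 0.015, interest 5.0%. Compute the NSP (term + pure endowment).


Term component = 9364.389
Pure endowment = 8_p_x * v^8 * benefit = 0.886115 * 0.676839 * 101386 = 60806.9808
NSP = 70171.3699


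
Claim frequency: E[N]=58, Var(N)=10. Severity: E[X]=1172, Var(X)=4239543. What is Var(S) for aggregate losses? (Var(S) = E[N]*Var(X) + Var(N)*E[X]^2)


Var(S) = E[N]*Var(X) + Var(N)*E[X]^2
= 58*4239543 + 10*1172^2
= 245893494 + 13735840
= 2.5963e+08


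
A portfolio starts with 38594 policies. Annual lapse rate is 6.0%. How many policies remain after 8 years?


remaining = initial * (1 - lapse)^years
= 38594 * (1 - 0.06)^8
= 38594 * 0.609569
= 23525.7036


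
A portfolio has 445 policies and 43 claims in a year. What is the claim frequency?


frequency = claims / policies
= 43 / 445
= 0.0966


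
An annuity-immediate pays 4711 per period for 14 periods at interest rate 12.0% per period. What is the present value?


PV = PMT * (1 - (1+i)^(-n)) / i
= 4711 * (1 - (1+0.12)^(-14)) / 0.12
= 4711 * (1 - 0.20462) / 0.12
= 4711 * 6.628168
= 31225.3005


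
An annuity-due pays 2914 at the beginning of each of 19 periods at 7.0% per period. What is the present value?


PV_due = PMT * (1-(1+i)^(-n))/i * (1+i)
PV_immediate = 30117.9245
PV_due = 30117.9245 * 1.07
= 32226.1793


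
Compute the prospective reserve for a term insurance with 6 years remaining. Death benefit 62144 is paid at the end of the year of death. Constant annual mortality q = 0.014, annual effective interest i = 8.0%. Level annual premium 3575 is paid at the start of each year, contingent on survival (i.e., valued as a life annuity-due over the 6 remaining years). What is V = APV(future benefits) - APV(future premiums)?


v = 1/(1+i) = 0.925926
APV(future benefits) per unit = sum_{k=0}^{5} k_p_x * q * v^(k+1) = 0.062694
APV(future benefits) = 62144 * 0.062694 = 3896.0626
Life annuity-due factor ä_{x:6} = sum_{k=0}^{5} k_p_x * v^k = 4.836403
APV(future premiums) = 3575 * 4.836403 = 17290.139
V = 3896.0626 - 17290.139
= -13394.0765


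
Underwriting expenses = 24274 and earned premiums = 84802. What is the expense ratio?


Expense ratio = expenses / premiums
= 24274 / 84802
= 0.2862


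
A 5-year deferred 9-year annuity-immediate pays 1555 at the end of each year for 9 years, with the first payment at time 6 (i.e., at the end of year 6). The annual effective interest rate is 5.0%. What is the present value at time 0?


PV at time 5 of the 9-year annuity-immediate:
a_n = 1555 * (1-(1+0.05)^(-9))/0.05 = 11052.6627
Discount back 5 years to time 0:
PV = 11052.6627 * (1+0.05)^(-5)
= 11052.6627 * 0.783526
= 8660.0504


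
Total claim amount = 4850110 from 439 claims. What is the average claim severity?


severity = total / number
= 4850110 / 439
= 11048.0866


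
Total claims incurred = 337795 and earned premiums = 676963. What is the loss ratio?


Loss ratio = claims / premiums
= 337795 / 676963
= 0.499


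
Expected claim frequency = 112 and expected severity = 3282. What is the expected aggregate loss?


E[S] = E[N] * E[X]
= 112 * 3282
= 367584


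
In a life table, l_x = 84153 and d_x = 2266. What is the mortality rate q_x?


q_x = d_x / l_x
= 2266 / 84153
= 0.0269


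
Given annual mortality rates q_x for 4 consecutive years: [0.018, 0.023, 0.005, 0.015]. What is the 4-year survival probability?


p_k = 1 - q_k for each year
Survival = product of (1 - q_k)
= 0.982 * 0.977 * 0.995 * 0.985
= 0.9403


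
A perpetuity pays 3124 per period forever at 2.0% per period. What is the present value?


PV = PMT / i
= 3124 / 0.02
= 156200.0


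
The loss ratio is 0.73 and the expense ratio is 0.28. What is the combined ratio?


Combined ratio = loss ratio + expense ratio
= 0.73 + 0.28
= 1.01


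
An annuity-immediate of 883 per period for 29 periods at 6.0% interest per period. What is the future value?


FV = PMT * ((1+i)^n - 1) / i
= 883 * ((1.06)^29 - 1) / 0.06
= 883 * (5.418388 - 1) / 0.06
= 65023.9419


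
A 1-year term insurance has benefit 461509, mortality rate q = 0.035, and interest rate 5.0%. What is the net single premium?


NSP = benefit * q * v
v = 1/(1+i) = 0.952381
NSP = 461509 * 0.035 * 0.952381
= 15383.6333


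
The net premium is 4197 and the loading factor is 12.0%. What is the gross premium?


Gross = net * (1 + loading)
= 4197 * (1 + 0.12)
= 4197 * 1.12
= 4700.64


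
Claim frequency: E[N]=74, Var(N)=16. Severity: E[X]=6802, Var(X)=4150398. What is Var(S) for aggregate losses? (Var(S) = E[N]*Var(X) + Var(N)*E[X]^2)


Var(S) = E[N]*Var(X) + Var(N)*E[X]^2
= 74*4150398 + 16*6802^2
= 307129452 + 740275264
= 1.0474e+09


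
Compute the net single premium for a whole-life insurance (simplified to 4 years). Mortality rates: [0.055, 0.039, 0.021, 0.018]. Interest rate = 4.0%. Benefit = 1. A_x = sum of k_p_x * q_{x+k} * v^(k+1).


v = 0.961538
Year 0: k_p_x=1.0, q=0.055, term=0.052885
Year 1: k_p_x=0.945, q=0.039, term=0.034075
Year 2: k_p_x=0.908145, q=0.021, term=0.016954
Year 3: k_p_x=0.889074, q=0.018, term=0.01368
A_x = 0.1176


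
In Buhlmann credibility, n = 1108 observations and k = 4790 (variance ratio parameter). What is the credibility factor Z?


Z = n / (n + k)
= 1108 / (1108 + 4790)
= 1108 / 5898
= 0.1879


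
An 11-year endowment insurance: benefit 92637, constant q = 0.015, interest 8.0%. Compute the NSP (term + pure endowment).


Term component = 9314.5119
Pure endowment = 11_p_x * v^11 * benefit = 0.846834 * 0.428883 * 92637 = 33645.091
NSP = 42959.603


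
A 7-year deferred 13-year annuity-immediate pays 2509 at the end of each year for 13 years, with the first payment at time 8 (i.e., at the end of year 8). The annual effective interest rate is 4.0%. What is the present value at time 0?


PV at time 7 of the 13-year annuity-immediate:
a_n = 2509 * (1-(1+0.04)^(-13))/0.04 = 25053.9904
Discount back 7 years to time 0:
PV = 25053.9904 * (1+0.04)^(-7)
= 25053.9904 * 0.759918
= 19038.9736


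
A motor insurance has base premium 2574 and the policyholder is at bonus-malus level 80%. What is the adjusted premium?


adjusted = base * BM_level / 100
= 2574 * 80 / 100
= 2574 * 0.8
= 2059.2


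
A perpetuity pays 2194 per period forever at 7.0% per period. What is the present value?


PV = PMT / i
= 2194 / 0.07
= 31342.8571


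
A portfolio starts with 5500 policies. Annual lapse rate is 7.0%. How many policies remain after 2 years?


remaining = initial * (1 - lapse)^years
= 5500 * (1 - 0.07)^2
= 5500 * 0.8649
= 4756.95


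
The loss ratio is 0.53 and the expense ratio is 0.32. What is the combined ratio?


Combined ratio = loss ratio + expense ratio
= 0.53 + 0.32
= 0.85


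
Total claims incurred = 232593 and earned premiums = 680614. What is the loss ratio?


Loss ratio = claims / premiums
= 232593 / 680614
= 0.3417


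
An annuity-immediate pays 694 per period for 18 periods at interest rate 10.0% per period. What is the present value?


PV = PMT * (1 - (1+i)^(-n)) / i
= 694 * (1 - (1+0.1)^(-18)) / 0.1
= 694 * (1 - 0.179859) / 0.1
= 694 * 8.201412
= 5691.78


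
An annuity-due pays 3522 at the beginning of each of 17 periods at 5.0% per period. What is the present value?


PV_due = PMT * (1-(1+i)^(-n))/i * (1+i)
PV_immediate = 39707.2613
PV_due = 39707.2613 * 1.05
= 41692.6244


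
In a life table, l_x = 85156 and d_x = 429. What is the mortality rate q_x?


q_x = d_x / l_x
= 429 / 85156
= 0.005


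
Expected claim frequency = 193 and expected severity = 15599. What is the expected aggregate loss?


E[S] = E[N] * E[X]
= 193 * 15599
= 3.0106e+06


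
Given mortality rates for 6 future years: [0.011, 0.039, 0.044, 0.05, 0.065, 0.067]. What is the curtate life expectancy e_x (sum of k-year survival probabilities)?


e_x = sum_{k=1}^{n} k_p_x
k_p_x values:
  1_p_x = 0.989
  2_p_x = 0.950429
  3_p_x = 0.90861
  4_p_x = 0.86318
  5_p_x = 0.807073
  6_p_x = 0.752999
e_x = 5.2713


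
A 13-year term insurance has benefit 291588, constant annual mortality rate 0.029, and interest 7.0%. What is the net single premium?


NSP = benefit * sum_{k=0}^{n-1} k_p_x * q * v^(k+1)
With constant q=0.029, v=0.934579
Sum = 0.210016
NSP = 291588 * 0.210016
= 61238.1722


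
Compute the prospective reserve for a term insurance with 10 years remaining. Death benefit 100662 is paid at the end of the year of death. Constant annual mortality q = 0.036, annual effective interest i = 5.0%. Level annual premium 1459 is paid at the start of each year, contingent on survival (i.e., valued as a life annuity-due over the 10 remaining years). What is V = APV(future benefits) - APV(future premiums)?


v = 1/(1+i) = 0.952381
APV(future benefits) per unit = sum_{k=0}^{9} k_p_x * q * v^(k+1) = 0.240497
APV(future benefits) = 100662 * 0.240497 = 24208.9577
Life annuity-due factor ä_{x:10} = sum_{k=0}^{9} k_p_x * v^k = 7.01451
APV(future premiums) = 1459 * 7.01451 = 10234.17
V = 24208.9577 - 10234.17
= 13974.7877


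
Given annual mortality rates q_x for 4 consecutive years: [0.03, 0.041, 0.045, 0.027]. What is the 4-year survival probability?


p_k = 1 - q_k for each year
Survival = product of (1 - q_k)
= 0.97 * 0.959 * 0.955 * 0.973
= 0.8644


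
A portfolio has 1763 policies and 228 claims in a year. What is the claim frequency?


frequency = claims / policies
= 228 / 1763
= 0.1293


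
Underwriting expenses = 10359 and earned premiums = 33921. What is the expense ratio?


Expense ratio = expenses / premiums
= 10359 / 33921
= 0.3054


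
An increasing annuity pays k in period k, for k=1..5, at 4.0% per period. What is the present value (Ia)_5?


(Ia)_n = sum_{k=1}^{n} k * v^k, v = 1/(1+i)
v = 0.961538
Sum computed term by term:
(Ia)_5 = 13.0065


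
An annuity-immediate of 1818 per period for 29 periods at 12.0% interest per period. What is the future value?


FV = PMT * ((1+i)^n - 1) / i
= 1818 * ((1.12)^29 - 1) / 0.12
= 1818 * (26.74993 - 1) / 0.12
= 390111.4465


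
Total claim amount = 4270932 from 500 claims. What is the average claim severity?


severity = total / number
= 4270932 / 500
= 8541.864


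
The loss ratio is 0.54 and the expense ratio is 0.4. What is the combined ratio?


Combined ratio = loss ratio + expense ratio
= 0.54 + 0.4
= 0.94


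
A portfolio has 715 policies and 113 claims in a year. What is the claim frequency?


frequency = claims / policies
= 113 / 715
= 0.158


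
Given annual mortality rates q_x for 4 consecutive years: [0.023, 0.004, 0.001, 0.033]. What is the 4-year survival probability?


p_k = 1 - q_k for each year
Survival = product of (1 - q_k)
= 0.977 * 0.996 * 0.999 * 0.967
= 0.94


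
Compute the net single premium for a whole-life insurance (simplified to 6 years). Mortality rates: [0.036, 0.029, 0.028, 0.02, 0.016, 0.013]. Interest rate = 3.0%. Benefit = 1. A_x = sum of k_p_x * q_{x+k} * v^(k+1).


v = 0.970874
Year 0: k_p_x=1.0, q=0.036, term=0.034951
Year 1: k_p_x=0.964, q=0.029, term=0.026351
Year 2: k_p_x=0.936044, q=0.028, term=0.023985
Year 3: k_p_x=0.909835, q=0.02, term=0.016168
Year 4: k_p_x=0.891638, q=0.016, term=0.012306
Year 5: k_p_x=0.877372, q=0.013, term=0.009552
A_x = 0.1233


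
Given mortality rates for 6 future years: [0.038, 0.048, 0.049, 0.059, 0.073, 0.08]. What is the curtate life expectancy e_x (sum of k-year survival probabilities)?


e_x = sum_{k=1}^{n} k_p_x
k_p_x values:
  1_p_x = 0.962
  2_p_x = 0.915824
  3_p_x = 0.870949
  4_p_x = 0.819563
  5_p_x = 0.759735
  6_p_x = 0.698956
e_x = 5.027


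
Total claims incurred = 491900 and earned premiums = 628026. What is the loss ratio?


Loss ratio = claims / premiums
= 491900 / 628026
= 0.7832


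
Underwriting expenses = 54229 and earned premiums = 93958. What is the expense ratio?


Expense ratio = expenses / premiums
= 54229 / 93958
= 0.5772


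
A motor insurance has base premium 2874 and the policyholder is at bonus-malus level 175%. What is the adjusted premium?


adjusted = base * BM_level / 100
= 2874 * 175 / 100
= 2874 * 1.75
= 5029.5


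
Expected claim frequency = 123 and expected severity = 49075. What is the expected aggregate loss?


E[S] = E[N] * E[X]
= 123 * 49075
= 6.0362e+06
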